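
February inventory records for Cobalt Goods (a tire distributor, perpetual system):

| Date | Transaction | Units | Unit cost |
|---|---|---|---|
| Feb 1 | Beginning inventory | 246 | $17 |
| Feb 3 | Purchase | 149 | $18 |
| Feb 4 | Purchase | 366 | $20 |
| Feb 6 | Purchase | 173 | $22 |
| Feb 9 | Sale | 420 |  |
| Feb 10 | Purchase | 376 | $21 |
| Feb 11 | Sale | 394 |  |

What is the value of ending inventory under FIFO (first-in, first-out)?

Feb 9, 420 sold [FIFO — oldest first]: 246 @ $17 + 149 @ $18 + 25 @ $20 = $7,364
Feb 11, 394 sold [FIFO — oldest first]: 341 @ $20 + 53 @ $22 = $7,986
Total COGS = $7,364 + $7,986 = $15,350
Ending inventory: 120 @ $22 + 376 @ $21 = $10,536
Check: goods available $25,886 = COGS $15,350 + ending $10,536

Ending inventory = $10,536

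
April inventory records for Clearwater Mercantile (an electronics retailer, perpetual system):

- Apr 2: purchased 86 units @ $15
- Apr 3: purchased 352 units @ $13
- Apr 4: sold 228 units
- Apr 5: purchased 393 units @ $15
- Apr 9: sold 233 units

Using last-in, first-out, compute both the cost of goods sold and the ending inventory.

COGS = $6,459; ending inventory = $5,302

Apr 4, 228 sold [LIFO — newest first]: 228 @ $13 = $2,964
Apr 9, 233 sold [LIFO — newest first]: 233 @ $15 = $3,495
Total COGS = $2,964 + $3,495 = $6,459
Ending inventory: 86 @ $15 + 124 @ $13 + 160 @ $15 = $5,302
Check: goods available $11,761 = COGS $6,459 + ending $5,302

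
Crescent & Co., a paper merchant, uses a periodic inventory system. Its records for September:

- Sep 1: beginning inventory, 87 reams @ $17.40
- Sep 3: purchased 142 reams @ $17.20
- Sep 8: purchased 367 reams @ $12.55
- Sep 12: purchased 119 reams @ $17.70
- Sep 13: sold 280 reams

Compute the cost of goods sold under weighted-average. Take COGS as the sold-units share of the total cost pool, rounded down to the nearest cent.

COGS = $4,177.81

Sep 13, sell 280: 280/715 × $10,668.35 → $4,177.81
Ending inventory (cost pool remaining) = $6,490.54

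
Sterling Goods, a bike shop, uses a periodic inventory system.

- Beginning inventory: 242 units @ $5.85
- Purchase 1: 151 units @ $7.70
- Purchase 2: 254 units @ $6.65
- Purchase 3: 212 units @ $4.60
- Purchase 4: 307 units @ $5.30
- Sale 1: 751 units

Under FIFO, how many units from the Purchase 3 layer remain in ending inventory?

Sale 1 (751) [FIFO — oldest first]: 242 @ $5.85 + 151 @ $7.70 + 254 @ $6.65 + 104 @ $4.60 = $4,745.90
Ending inventory: 108 @ $4.60 + 307 @ $5.30 = $2,123.90

108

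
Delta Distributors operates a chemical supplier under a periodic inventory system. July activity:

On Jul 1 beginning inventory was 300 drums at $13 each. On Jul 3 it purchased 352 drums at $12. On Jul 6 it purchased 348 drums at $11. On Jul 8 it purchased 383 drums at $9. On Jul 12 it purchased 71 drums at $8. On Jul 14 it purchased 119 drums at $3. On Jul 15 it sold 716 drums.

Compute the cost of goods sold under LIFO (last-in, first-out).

Jul 15, 716 sold [LIFO — newest first]: 119 @ $3 + 71 @ $8 + 383 @ $9 + 143 @ $11 = $5,945
Ending inventory: 300 @ $13 + 352 @ $12 + 205 @ $11 = $10,379

COGS = $5,945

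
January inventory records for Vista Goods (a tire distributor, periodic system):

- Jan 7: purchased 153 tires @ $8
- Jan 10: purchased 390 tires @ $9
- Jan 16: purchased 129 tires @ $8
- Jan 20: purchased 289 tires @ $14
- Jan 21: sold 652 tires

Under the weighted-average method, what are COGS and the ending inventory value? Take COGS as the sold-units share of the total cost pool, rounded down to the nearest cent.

Jan 21, sell 652: 652/961 × $9,812.00 → $6,657.04
Ending inventory (cost pool remaining) = $3,154.96

COGS = $6,657.04; ending inventory = $3,154.96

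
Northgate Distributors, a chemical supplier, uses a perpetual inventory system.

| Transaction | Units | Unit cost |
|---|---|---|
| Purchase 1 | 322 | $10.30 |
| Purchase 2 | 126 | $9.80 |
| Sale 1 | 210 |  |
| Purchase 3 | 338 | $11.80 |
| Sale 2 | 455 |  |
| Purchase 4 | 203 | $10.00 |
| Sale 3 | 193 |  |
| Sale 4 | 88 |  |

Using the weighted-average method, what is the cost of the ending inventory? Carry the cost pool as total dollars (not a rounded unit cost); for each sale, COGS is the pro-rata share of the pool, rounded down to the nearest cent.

Ending inventory = $448.03

After Purchase 1: 322 on hand, pool $3,316.60 (≈ $10.3000 each)
After Purchase 2: 448 on hand, pool $4,551.40 (≈ $10.1594 each)
Sale 1, sell 210: 210/448 × $4,551.40 → $2,133.46
After Purchase 3: 576 on hand, pool $6,406.34 (≈ $11.1221 each)
Sale 2, sell 455: 455/576 × $6,406.34 → $5,060.56
After Purchase 4: 324 on hand, pool $3,375.78 (≈ $10.4191 each)
Sale 3, sell 193: 193/324 × $3,375.78 → $2,010.88
Sale 4, sell 88: 88/131 × $1,364.90 → $916.87
Total COGS = $2,133.46 + $5,060.56 + $2,010.88 + $916.87 = $10,121.77
Ending inventory (cost pool remaining) = $448.03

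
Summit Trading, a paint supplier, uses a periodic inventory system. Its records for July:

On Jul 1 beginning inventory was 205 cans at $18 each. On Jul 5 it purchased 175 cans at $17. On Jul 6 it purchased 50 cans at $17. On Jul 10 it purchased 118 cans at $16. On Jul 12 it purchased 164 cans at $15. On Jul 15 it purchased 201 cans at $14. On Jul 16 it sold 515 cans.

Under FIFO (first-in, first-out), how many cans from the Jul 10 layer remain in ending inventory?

33

Jul 16, 515 sold [FIFO — oldest first]: 205 @ $18 + 175 @ $17 + 50 @ $17 + 85 @ $16 = $8,875
Ending inventory: 33 @ $16 + 164 @ $15 + 201 @ $14 = $5,802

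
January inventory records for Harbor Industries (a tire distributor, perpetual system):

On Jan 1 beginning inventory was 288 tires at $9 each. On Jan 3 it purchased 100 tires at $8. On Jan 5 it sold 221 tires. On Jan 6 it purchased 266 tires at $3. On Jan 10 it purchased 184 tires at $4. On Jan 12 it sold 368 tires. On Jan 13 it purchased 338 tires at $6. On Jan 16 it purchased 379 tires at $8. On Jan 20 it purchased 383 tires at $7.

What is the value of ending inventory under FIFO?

Jan 5, 221 sold [FIFO — oldest first]: 221 @ $9 = $1,989
Jan 12, 368 sold [FIFO — oldest first]: 67 @ $9 + 100 @ $8 + 201 @ $3 = $2,006
Total COGS = $1,989 + $2,006 = $3,995
Ending inventory: 65 @ $3 + 184 @ $4 + 338 @ $6 + 379 @ $8 + 383 @ $7 = $8,672
Check: goods available $12,667 = COGS $3,995 + ending $8,672

Ending inventory = $8,672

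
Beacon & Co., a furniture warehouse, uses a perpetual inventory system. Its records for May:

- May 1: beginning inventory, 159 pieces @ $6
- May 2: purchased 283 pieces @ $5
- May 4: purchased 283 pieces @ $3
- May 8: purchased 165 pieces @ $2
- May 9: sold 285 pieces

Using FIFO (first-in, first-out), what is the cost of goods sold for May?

COGS = $1,584

May 9, 285 sold [FIFO — oldest first]: 159 @ $6 + 126 @ $5 = $1,584
Ending inventory: 157 @ $5 + 283 @ $3 + 165 @ $2 = $1,964
Check: goods available $3,548 = COGS $1,584 + ending $1,964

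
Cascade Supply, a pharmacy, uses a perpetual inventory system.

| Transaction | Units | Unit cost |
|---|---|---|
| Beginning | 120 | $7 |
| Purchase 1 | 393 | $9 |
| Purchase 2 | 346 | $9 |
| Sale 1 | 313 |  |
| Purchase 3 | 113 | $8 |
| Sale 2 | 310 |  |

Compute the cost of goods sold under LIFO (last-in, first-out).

COGS = $5,494

Sale 1 (313) [LIFO — newest first]: 313 @ $9 = $2,817
Sale 2 (310) [LIFO — newest first]: 113 @ $8 + 33 @ $9 + 164 @ $9 = $2,677
Total COGS = $2,817 + $2,677 = $5,494
Ending inventory: 120 @ $7 + 229 @ $9 = $2,901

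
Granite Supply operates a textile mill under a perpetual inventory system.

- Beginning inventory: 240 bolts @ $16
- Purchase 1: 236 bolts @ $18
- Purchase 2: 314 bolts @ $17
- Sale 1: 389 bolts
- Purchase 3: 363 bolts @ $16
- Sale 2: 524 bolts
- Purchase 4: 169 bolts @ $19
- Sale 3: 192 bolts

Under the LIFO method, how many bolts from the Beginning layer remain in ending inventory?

217

Sale 1 (389) [LIFO — newest first]: 314 @ $17 + 75 @ $18 = $6,688
Sale 2 (524) [LIFO — newest first]: 363 @ $16 + 161 @ $18 = $8,706
Sale 3 (192) [LIFO — newest first]: 169 @ $19 + 23 @ $16 = $3,579
Total COGS = $6,688 + $8,706 + $3,579 = $18,973
Ending inventory: 217 @ $16 = $3,472
Check: goods available $22,445 = COGS $18,973 + ending $3,472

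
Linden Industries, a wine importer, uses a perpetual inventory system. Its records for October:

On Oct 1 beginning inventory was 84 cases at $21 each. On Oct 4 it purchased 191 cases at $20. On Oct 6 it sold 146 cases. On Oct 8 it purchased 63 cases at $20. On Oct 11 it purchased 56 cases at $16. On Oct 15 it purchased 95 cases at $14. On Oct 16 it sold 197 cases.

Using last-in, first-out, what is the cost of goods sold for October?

Oct 6, 146 sold [LIFO — newest first]: 146 @ $20 = $2,920
Oct 16, 197 sold [LIFO — newest first]: 95 @ $14 + 56 @ $16 + 46 @ $20 = $3,146
Total COGS = $2,920 + $3,146 = $6,066
Ending inventory: 84 @ $21 + 45 @ $20 + 17 @ $20 = $3,004
Check: goods available $9,070 = COGS $6,066 + ending $3,004

COGS = $6,066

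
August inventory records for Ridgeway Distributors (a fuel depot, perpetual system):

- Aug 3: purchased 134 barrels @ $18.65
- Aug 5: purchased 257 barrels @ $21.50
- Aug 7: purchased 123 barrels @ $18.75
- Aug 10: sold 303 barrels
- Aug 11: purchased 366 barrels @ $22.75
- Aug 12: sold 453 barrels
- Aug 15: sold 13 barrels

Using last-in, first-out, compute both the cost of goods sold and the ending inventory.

Aug 10, 303 sold [LIFO — newest first]: 123 @ $18.75 + 180 @ $21.50 = $6,176.25
Aug 12, 453 sold [LIFO — newest first]: 366 @ $22.75 + 77 @ $21.50 + 10 @ $18.65 = $10,168.50
Aug 15, 13 sold [LIFO — newest first]: 13 @ $18.65 = $242.45
Total COGS = $6,176.25 + $10,168.50 + $242.45 = $16,587.20
Ending inventory: 111 @ $18.65 = $2,070.15
Check: goods available $18,657.35 = COGS $16,587.20 + ending $2,070.15

COGS = $16,587.20; ending inventory = $2,070.15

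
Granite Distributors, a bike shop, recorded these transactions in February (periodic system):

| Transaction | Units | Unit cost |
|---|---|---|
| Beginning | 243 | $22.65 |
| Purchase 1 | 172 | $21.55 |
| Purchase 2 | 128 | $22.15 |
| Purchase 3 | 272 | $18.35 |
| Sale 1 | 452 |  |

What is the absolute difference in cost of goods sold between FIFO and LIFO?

$1,083.10

FIFO COGS: 243 @ $22.65 + 172 @ $21.55 + 37 @ $22.15 = $10,030.10
LIFO COGS: 272 @ $18.35 + 128 @ $22.15 + 52 @ $21.55 = $8,947.00
Difference = |$10,030.10 − $8,947.00| = $1,083.10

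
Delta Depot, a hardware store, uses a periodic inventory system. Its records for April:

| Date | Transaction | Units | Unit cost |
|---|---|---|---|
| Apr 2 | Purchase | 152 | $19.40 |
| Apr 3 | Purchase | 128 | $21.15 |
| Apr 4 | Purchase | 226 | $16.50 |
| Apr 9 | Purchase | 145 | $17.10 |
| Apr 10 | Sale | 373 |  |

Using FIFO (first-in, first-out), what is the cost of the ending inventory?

Ending inventory = $4,674.00

Apr 10, 373 sold [FIFO — oldest first]: 152 @ $19.40 + 128 @ $21.15 + 93 @ $16.50 = $7,190.50
Ending inventory: 133 @ $16.50 + 145 @ $17.10 = $4,674.00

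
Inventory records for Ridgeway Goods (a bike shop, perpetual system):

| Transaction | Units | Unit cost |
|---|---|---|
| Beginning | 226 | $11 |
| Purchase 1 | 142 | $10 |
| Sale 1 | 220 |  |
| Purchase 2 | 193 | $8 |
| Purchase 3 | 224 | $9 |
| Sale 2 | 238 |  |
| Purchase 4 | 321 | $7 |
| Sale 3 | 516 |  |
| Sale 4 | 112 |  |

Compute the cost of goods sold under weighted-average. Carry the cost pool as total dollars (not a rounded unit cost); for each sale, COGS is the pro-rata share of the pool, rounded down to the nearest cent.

COGS = $9,551.99

After Beginning: 226 on hand, pool $2,486.00 (≈ $11.0000 each)
After Purchase 1: 368 on hand, pool $3,906.00 (≈ $10.6141 each)
Sale 1, sell 220: 220/368 × $3,906.00 → $2,335.10
After Purchase 2: 341 on hand, pool $3,114.90 (≈ $9.1346 each)
After Purchase 3: 565 on hand, pool $5,130.90 (≈ $9.0812 each)
Sale 2, sell 238: 238/565 × $5,130.90 → $2,161.33
After Purchase 4: 648 on hand, pool $5,216.57 (≈ $8.0503 each)
Sale 3, sell 516: 516/648 × $5,216.57 → $4,153.93
Sale 4, sell 112: 112/132 × $1,062.64 → $901.63
Total COGS = $2,335.10 + $2,161.33 + $4,153.93 + $901.63 = $9,551.99
Ending inventory (cost pool remaining) = $161.01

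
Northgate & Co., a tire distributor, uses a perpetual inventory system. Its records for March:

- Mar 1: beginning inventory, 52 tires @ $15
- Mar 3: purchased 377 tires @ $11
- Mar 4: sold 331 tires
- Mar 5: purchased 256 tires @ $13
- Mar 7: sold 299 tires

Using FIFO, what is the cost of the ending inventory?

Mar 4, 331 sold [FIFO — oldest first]: 52 @ $15 + 279 @ $11 = $3,849
Mar 7, 299 sold [FIFO — oldest first]: 98 @ $11 + 201 @ $13 = $3,691
Total COGS = $3,849 + $3,691 = $7,540
Ending inventory: 55 @ $13 = $715

Ending inventory = $715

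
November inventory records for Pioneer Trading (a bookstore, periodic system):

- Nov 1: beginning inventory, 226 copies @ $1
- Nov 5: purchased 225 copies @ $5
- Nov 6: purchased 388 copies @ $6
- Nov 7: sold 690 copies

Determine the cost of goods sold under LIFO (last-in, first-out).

Nov 7, 690 sold [LIFO — newest first]: 388 @ $6 + 225 @ $5 + 77 @ $1 = $3,530
Ending inventory: 149 @ $1 = $149

COGS = $3,530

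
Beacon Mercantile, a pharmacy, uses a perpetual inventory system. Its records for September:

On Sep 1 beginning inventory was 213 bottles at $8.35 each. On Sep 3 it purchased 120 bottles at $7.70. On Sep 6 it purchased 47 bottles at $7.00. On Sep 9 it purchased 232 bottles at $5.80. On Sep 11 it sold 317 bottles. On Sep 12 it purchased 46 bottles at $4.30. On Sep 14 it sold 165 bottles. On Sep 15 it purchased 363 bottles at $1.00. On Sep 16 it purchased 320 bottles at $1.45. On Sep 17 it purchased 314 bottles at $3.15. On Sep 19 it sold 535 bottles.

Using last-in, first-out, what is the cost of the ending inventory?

Sep 11, 317 sold [LIFO — newest first]: 232 @ $5.80 + 47 @ $7.00 + 38 @ $7.70 = $1,967.20
Sep 14, 165 sold [LIFO — newest first]: 46 @ $4.30 + 82 @ $7.70 + 37 @ $8.35 = $1,138.15
Sep 19, 535 sold [LIFO — newest first]: 314 @ $3.15 + 221 @ $1.45 = $1,309.55
Total COGS = $1,967.20 + $1,138.15 + $1,309.55 = $4,414.90
Ending inventory: 176 @ $8.35 + 363 @ $1.00 + 99 @ $1.45 = $1,976.15

Ending inventory = $1,976.15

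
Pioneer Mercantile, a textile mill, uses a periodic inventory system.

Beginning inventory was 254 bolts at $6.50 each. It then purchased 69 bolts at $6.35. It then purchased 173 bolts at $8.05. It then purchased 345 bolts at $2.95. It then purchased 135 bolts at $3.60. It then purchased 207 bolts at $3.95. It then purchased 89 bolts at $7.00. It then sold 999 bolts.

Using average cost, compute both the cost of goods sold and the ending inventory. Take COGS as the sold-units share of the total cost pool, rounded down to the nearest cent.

COGS = $5,046.99; ending inventory = $1,379.21

Sale 1, sell 999: 999/1272 × $6,426.20 → $5,046.99
Ending inventory (cost pool remaining) = $1,379.21
Check: goods available $6,426.20 = COGS $5,046.99 + ending $1,379.21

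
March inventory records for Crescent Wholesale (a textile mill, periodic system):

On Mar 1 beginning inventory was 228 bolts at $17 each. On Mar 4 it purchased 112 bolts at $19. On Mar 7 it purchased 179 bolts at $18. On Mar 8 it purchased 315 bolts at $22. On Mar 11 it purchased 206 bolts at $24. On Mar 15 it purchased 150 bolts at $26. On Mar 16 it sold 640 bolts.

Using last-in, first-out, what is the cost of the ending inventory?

Mar 16, 640 sold [LIFO — newest first]: 150 @ $26 + 206 @ $24 + 284 @ $22 = $15,092
Ending inventory: 228 @ $17 + 112 @ $19 + 179 @ $18 + 31 @ $22 = $9,908

Ending inventory = $9,908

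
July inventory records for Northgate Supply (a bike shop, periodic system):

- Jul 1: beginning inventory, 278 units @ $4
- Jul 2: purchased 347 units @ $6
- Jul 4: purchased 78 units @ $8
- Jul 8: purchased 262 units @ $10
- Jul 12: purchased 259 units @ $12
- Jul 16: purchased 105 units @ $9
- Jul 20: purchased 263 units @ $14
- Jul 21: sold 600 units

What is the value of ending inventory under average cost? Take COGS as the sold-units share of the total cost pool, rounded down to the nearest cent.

Ending inventory = $8,831.42

Jul 21, sell 600: 600/1592 × $14,173.00 → $5,341.58
Ending inventory (cost pool remaining) = $8,831.42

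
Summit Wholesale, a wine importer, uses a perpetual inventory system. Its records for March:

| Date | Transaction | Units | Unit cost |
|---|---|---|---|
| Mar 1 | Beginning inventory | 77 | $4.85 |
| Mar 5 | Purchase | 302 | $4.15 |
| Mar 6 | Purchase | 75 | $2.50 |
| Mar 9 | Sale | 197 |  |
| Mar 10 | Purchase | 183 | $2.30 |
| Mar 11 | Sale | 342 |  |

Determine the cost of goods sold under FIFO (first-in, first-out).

Mar 9, 197 sold [FIFO — oldest first]: 77 @ $4.85 + 120 @ $4.15 = $871.45
Mar 11, 342 sold [FIFO — oldest first]: 182 @ $4.15 + 75 @ $2.50 + 85 @ $2.30 = $1,138.30
Total COGS = $871.45 + $1,138.30 = $2,009.75
Ending inventory: 98 @ $2.30 = $225.40

COGS = $2,009.75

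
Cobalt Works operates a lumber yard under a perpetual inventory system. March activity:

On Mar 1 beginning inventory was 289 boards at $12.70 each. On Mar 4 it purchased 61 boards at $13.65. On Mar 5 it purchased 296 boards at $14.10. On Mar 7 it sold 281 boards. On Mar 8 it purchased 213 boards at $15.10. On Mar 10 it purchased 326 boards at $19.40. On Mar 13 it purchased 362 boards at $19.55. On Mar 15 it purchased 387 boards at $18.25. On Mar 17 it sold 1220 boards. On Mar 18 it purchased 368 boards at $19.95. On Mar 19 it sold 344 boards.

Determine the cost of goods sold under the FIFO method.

Mar 7, 281 sold [FIFO — oldest first]: 281 @ $12.70 = $3,568.70
Mar 17, 1220 sold [FIFO — oldest first]: 8 @ $12.70 + 61 @ $13.65 + 296 @ $14.10 + 213 @ $15.10 + 326 @ $19.40 + 316 @ $19.55 = $20,826.35
Mar 19, 344 sold [FIFO — oldest first]: 46 @ $19.55 + 298 @ $18.25 = $6,337.80
Total COGS = $3,568.70 + $20,826.35 + $6,337.80 = $30,732.85
Ending inventory: 89 @ $18.25 + 368 @ $19.95 = $8,965.85

COGS = $30,732.85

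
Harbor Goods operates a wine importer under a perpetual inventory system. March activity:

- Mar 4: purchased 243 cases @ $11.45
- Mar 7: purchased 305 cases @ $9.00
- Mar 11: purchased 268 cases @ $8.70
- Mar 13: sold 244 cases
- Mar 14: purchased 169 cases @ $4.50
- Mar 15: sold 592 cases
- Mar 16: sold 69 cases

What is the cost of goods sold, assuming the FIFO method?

Mar 13, 244 sold [FIFO — oldest first]: 243 @ $11.45 + 1 @ $9.00 = $2,791.35
Mar 15, 592 sold [FIFO — oldest first]: 304 @ $9.00 + 268 @ $8.70 + 20 @ $4.50 = $5,157.60
Mar 16, 69 sold [FIFO — oldest first]: 69 @ $4.50 = $310.50
Total COGS = $2,791.35 + $5,157.60 + $310.50 = $8,259.45
Ending inventory: 80 @ $4.50 = $360.00

COGS = $8,259.45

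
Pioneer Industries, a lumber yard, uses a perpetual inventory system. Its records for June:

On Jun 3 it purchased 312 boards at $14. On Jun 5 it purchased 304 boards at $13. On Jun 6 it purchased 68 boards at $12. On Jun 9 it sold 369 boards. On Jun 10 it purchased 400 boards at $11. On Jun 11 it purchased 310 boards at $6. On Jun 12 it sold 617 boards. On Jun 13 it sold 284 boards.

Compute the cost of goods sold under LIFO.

COGS = $13,660

Jun 9, 369 sold [LIFO — newest first]: 68 @ $12 + 301 @ $13 = $4,729
Jun 12, 617 sold [LIFO — newest first]: 310 @ $6 + 307 @ $11 = $5,237
Jun 13, 284 sold [LIFO — newest first]: 93 @ $11 + 3 @ $13 + 188 @ $14 = $3,694
Total COGS = $4,729 + $5,237 + $3,694 = $13,660
Ending inventory: 124 @ $14 = $1,736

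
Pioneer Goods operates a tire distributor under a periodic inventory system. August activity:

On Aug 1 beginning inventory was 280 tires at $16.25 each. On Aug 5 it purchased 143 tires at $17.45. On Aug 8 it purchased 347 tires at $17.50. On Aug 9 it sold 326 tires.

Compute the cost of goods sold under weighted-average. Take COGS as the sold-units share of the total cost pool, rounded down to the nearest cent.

COGS = $5,553.79

Aug 9, sell 326: 326/770 × $13,117.85 → $5,553.79
Ending inventory (cost pool remaining) = $7,564.06
Check: goods available $13,117.85 = COGS $5,553.79 + ending $7,564.06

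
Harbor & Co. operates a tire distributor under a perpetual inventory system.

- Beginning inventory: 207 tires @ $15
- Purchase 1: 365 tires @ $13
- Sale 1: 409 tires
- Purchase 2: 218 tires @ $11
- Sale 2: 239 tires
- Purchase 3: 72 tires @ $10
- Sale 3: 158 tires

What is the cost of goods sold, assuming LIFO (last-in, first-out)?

Sale 1 (409) [LIFO — newest first]: 365 @ $13 + 44 @ $15 = $5,405
Sale 2 (239) [LIFO — newest first]: 218 @ $11 + 21 @ $15 = $2,713
Sale 3 (158) [LIFO — newest first]: 72 @ $10 + 86 @ $15 = $2,010
Total COGS = $5,405 + $2,713 + $2,010 = $10,128
Ending inventory: 56 @ $15 = $840

COGS = $10,128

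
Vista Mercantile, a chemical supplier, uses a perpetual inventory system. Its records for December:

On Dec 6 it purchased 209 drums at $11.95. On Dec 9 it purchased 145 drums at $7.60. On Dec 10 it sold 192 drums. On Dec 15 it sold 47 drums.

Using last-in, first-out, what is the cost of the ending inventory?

Dec 10, 192 sold [LIFO — newest first]: 145 @ $7.60 + 47 @ $11.95 = $1,663.65
Dec 15, 47 sold [LIFO — newest first]: 47 @ $11.95 = $561.65
Total COGS = $1,663.65 + $561.65 = $2,225.30
Ending inventory: 115 @ $11.95 = $1,374.25

Ending inventory = $1,374.25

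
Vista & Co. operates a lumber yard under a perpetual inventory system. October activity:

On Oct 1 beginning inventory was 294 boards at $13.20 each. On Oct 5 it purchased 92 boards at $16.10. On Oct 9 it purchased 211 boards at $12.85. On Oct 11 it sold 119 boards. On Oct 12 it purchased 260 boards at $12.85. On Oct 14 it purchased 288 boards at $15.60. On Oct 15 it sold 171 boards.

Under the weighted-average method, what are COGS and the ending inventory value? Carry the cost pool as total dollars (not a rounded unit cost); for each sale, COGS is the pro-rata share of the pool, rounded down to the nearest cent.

After Oct 1: 294 on hand, pool $3,880.80 (≈ $13.2000 each)
After Oct 5: 386 on hand, pool $5,362.00 (≈ $13.8912 each)
After Oct 9: 597 on hand, pool $8,073.35 (≈ $13.5232 each)
Oct 11, sell 119: 119/597 × $8,073.35 → $1,609.26
After Oct 12: 738 on hand, pool $9,805.09 (≈ $13.2860 each)
After Oct 14: 1026 on hand, pool $14,297.89 (≈ $13.9356 each)
Oct 15, sell 171: 171/1026 × $14,297.89 → $2,382.98
Total COGS = $1,609.26 + $2,382.98 = $3,992.24
Ending inventory (cost pool remaining) = $11,914.91

COGS = $3,992.24; ending inventory = $11,914.91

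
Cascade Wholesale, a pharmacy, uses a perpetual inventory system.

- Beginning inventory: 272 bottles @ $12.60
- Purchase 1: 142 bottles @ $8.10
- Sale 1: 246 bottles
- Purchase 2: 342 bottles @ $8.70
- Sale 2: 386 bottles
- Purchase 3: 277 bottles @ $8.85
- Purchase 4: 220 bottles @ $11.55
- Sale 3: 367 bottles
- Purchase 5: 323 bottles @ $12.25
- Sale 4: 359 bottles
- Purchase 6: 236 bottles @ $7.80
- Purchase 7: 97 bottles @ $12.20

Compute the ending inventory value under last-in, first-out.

Ending inventory = $5,418.50

Sale 1 (246) [LIFO — newest first]: 142 @ $8.10 + 104 @ $12.60 = $2,460.60
Sale 2 (386) [LIFO — newest first]: 342 @ $8.70 + 44 @ $12.60 = $3,529.80
Sale 3 (367) [LIFO — newest first]: 220 @ $11.55 + 147 @ $8.85 = $3,841.95
Sale 4 (359) [LIFO — newest first]: 323 @ $12.25 + 36 @ $8.85 = $4,275.35
Total COGS = $2,460.60 + $3,529.80 + $3,841.95 + $4,275.35 = $14,107.70
Ending inventory: 124 @ $12.60 + 94 @ $8.85 + 236 @ $7.80 + 97 @ $12.20 = $5,418.50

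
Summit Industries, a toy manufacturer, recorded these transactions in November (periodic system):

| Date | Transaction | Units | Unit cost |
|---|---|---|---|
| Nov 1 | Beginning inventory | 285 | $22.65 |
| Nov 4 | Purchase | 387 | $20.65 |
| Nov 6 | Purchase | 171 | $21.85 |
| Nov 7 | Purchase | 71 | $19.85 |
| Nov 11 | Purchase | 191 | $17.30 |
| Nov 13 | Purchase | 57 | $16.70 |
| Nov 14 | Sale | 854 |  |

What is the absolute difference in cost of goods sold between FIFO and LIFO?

FIFO COGS: 285 @ $22.65 + 387 @ $20.65 + 171 @ $21.85 + 11 @ $19.85 = $18,401.50
LIFO COGS: 57 @ $16.70 + 191 @ $17.30 + 71 @ $19.85 + 171 @ $21.85 + 364 @ $20.65 = $16,918.50
Difference = |$18,401.50 − $16,918.50| = $1,483.00

$1,483.00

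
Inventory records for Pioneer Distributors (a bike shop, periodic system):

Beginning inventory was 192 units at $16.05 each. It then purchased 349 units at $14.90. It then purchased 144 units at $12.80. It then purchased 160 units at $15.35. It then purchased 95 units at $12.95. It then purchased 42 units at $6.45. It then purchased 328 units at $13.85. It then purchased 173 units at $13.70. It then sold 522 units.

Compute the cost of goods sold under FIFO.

COGS = $7,998.60

Sale 1 (522) [FIFO — oldest first]: 192 @ $16.05 + 330 @ $14.90 = $7,998.60
Ending inventory: 19 @ $14.90 + 144 @ $12.80 + 160 @ $15.35 + 95 @ $12.95 + 42 @ $6.45 + 328 @ $13.85 + 173 @ $13.70 = $12,996.35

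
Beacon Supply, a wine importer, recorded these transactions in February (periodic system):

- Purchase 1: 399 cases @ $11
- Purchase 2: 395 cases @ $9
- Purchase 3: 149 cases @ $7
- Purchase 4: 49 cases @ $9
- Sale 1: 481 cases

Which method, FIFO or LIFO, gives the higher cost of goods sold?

FIFO COGS: 399 @ $11 + 82 @ $9 = $5,127
LIFO COGS: 49 @ $9 + 149 @ $7 + 283 @ $9 = $4,031

FIFO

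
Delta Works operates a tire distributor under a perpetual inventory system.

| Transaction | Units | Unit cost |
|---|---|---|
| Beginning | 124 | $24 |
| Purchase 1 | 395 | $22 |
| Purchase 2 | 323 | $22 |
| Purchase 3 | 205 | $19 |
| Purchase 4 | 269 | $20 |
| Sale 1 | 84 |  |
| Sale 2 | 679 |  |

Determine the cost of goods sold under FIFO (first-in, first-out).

Sale 1 (84) [FIFO — oldest first]: 84 @ $24 = $2,016
Sale 2 (679) [FIFO — oldest first]: 40 @ $24 + 395 @ $22 + 244 @ $22 = $15,018
Total COGS = $2,016 + $15,018 = $17,034
Ending inventory: 79 @ $22 + 205 @ $19 + 269 @ $20 = $11,013

COGS = $17,034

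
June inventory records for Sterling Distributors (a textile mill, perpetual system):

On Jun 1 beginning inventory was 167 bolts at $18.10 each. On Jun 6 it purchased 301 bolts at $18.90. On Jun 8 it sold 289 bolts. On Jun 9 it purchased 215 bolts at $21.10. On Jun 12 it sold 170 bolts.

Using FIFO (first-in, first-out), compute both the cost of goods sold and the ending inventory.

Jun 8, 289 sold [FIFO — oldest first]: 167 @ $18.10 + 122 @ $18.90 = $5,328.50
Jun 12, 170 sold [FIFO — oldest first]: 170 @ $18.90 = $3,213.00
Total COGS = $5,328.50 + $3,213.00 = $8,541.50
Ending inventory: 9 @ $18.90 + 215 @ $21.10 = $4,706.60

COGS = $8,541.50; ending inventory = $4,706.60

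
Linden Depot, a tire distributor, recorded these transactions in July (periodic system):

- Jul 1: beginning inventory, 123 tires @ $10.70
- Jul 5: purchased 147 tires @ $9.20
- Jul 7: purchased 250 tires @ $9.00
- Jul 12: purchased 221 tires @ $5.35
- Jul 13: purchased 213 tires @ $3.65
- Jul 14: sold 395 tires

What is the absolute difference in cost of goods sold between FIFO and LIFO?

FIFO COGS: 123 @ $10.70 + 147 @ $9.20 + 125 @ $9.00 = $3,793.50
LIFO COGS: 213 @ $3.65 + 182 @ $5.35 = $1,751.15
Difference = |$3,793.50 − $1,751.15| = $2,042.35

$2,042.35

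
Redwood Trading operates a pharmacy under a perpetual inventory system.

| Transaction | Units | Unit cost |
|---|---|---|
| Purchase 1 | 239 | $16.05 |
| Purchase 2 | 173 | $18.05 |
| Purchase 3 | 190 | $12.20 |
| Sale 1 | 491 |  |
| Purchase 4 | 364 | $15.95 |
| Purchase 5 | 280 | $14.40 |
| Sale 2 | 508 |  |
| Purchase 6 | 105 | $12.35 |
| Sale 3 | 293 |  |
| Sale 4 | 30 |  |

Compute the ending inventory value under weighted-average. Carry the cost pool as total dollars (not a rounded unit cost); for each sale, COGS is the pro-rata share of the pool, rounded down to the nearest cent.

After Purchase 1: 239 on hand, pool $3,835.95 (≈ $16.0500 each)
After Purchase 2: 412 on hand, pool $6,958.60 (≈ $16.8898 each)
After Purchase 3: 602 on hand, pool $9,276.60 (≈ $15.4096 each)
Sale 1, sell 491: 491/602 × $9,276.60 → $7,566.13
After Purchase 4: 475 on hand, pool $7,516.27 (≈ $15.8237 each)
After Purchase 5: 755 on hand, pool $11,548.27 (≈ $15.2957 each)
Sale 2, sell 508: 508/755 × $11,548.27 → $7,770.22
After Purchase 6: 352 on hand, pool $5,074.80 (≈ $14.4170 each)
Sale 3, sell 293: 293/352 × $5,074.80 → $4,224.19
Sale 4, sell 30: 30/59 × $850.61 → $432.51
Total COGS = $7,566.13 + $7,770.22 + $4,224.19 + $432.51 = $19,993.05
Ending inventory (cost pool remaining) = $418.10

Ending inventory = $418.10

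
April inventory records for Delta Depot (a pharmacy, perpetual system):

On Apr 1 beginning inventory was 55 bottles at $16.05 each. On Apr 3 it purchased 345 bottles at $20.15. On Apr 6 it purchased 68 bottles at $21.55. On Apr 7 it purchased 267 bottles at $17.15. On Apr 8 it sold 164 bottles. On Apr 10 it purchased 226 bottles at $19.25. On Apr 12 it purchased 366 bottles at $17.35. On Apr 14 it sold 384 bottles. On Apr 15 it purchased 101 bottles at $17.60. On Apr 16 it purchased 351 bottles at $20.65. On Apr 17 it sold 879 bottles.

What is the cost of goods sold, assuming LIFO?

COGS = $26,738.00

Apr 8, 164 sold [LIFO — newest first]: 164 @ $17.15 = $2,812.60
Apr 14, 384 sold [LIFO — newest first]: 366 @ $17.35 + 18 @ $19.25 = $6,696.60
Apr 17, 879 sold [LIFO — newest first]: 351 @ $20.65 + 101 @ $17.60 + 208 @ $19.25 + 103 @ $17.15 + 68 @ $21.55 + 48 @ $20.15 = $17,228.80
Total COGS = $2,812.60 + $6,696.60 + $17,228.80 = $26,738.00
Ending inventory: 55 @ $16.05 + 297 @ $20.15 = $6,867.30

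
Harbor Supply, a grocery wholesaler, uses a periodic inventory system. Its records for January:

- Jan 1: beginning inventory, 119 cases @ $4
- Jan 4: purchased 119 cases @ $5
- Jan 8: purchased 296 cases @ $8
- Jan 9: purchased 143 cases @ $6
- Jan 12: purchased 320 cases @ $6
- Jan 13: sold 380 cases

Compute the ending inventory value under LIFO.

Jan 13, 380 sold [LIFO — newest first]: 320 @ $6 + 60 @ $6 = $2,280
Ending inventory: 119 @ $4 + 119 @ $5 + 296 @ $8 + 83 @ $6 = $3,937

Ending inventory = $3,937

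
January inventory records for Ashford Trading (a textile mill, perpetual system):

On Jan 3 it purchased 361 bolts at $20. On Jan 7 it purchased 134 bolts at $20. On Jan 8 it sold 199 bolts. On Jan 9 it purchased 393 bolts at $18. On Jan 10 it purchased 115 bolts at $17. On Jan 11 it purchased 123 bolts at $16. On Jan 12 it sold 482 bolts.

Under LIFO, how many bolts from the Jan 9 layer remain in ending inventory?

149

Jan 8, 199 sold [LIFO — newest first]: 134 @ $20 + 65 @ $20 = $3,980
Jan 12, 482 sold [LIFO — newest first]: 123 @ $16 + 115 @ $17 + 244 @ $18 = $8,315
Total COGS = $3,980 + $8,315 = $12,295
Ending inventory: 296 @ $20 + 149 @ $18 = $8,602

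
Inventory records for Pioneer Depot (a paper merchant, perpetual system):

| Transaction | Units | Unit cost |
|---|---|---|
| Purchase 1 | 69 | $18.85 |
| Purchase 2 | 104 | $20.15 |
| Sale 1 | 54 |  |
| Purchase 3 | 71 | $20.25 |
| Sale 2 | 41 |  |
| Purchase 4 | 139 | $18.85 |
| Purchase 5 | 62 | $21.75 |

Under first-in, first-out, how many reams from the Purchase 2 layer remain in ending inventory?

Sale 1 (54) [FIFO — oldest first]: 54 @ $18.85 = $1,017.90
Sale 2 (41) [FIFO — oldest first]: 15 @ $18.85 + 26 @ $20.15 = $806.65
Total COGS = $1,017.90 + $806.65 = $1,824.55
Ending inventory: 78 @ $20.15 + 71 @ $20.25 + 139 @ $18.85 + 62 @ $21.75 = $6,978.10

78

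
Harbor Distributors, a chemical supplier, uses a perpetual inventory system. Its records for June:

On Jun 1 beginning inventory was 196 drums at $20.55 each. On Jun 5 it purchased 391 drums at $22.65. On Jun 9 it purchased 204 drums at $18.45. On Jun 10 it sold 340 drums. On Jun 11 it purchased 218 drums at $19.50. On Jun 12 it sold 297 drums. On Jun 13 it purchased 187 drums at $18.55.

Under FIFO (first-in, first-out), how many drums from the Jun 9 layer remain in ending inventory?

Jun 10, 340 sold [FIFO — oldest first]: 196 @ $20.55 + 144 @ $22.65 = $7,289.40
Jun 12, 297 sold [FIFO — oldest first]: 247 @ $22.65 + 50 @ $18.45 = $6,517.05
Total COGS = $7,289.40 + $6,517.05 = $13,806.45
Ending inventory: 154 @ $18.45 + 218 @ $19.50 + 187 @ $18.55 = $10,561.15
Check: goods available $24,367.60 = COGS $13,806.45 + ending $10,561.15

154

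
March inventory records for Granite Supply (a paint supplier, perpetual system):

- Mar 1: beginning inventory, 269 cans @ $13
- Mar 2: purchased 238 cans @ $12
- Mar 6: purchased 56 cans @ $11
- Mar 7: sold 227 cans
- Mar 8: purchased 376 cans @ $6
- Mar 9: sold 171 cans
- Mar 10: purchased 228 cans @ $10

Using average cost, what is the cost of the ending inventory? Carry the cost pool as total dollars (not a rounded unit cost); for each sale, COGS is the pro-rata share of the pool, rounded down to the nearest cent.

Ending inventory = $7,154.41

After Mar 1: 269 on hand, pool $3,497.00 (≈ $13.0000 each)
After Mar 2: 507 on hand, pool $6,353.00 (≈ $12.5306 each)
After Mar 6: 563 on hand, pool $6,969.00 (≈ $12.3783 each)
Mar 7, sell 227: 227/563 × $6,969.00 → $2,809.88
After Mar 8: 712 on hand, pool $6,415.12 (≈ $9.0100 each)
Mar 9, sell 171: 171/712 × $6,415.12 → $1,540.71
After Mar 10: 769 on hand, pool $7,154.41 (≈ $9.3035 each)
Total COGS = $2,809.88 + $1,540.71 = $4,350.59
Ending inventory (cost pool remaining) = $7,154.41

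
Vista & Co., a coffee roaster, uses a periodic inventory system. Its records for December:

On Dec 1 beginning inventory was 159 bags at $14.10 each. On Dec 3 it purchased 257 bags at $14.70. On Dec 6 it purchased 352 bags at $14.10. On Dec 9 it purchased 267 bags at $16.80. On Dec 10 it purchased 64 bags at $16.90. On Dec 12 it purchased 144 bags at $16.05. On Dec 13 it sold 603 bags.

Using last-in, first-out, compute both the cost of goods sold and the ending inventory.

Dec 13, 603 sold [LIFO — newest first]: 144 @ $16.05 + 64 @ $16.90 + 267 @ $16.80 + 128 @ $14.10 = $9,683.20
Ending inventory: 159 @ $14.10 + 257 @ $14.70 + 224 @ $14.10 = $9,178.20

COGS = $9,683.20; ending inventory = $9,178.20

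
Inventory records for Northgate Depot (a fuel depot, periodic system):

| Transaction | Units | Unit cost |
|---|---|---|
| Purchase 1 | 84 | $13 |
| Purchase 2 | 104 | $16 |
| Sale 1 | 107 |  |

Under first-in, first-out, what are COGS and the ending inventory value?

COGS = $1,460; ending inventory = $1,296

Sale 1 (107) [FIFO — oldest first]: 84 @ $13 + 23 @ $16 = $1,460
Ending inventory: 81 @ $16 = $1,296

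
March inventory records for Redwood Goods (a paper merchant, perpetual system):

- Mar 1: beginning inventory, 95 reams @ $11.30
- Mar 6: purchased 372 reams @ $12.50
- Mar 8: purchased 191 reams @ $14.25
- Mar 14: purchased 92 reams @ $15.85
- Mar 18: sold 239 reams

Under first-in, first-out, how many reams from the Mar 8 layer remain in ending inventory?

Mar 18, 239 sold [FIFO — oldest first]: 95 @ $11.30 + 144 @ $12.50 = $2,873.50
Ending inventory: 228 @ $12.50 + 191 @ $14.25 + 92 @ $15.85 = $7,029.95

191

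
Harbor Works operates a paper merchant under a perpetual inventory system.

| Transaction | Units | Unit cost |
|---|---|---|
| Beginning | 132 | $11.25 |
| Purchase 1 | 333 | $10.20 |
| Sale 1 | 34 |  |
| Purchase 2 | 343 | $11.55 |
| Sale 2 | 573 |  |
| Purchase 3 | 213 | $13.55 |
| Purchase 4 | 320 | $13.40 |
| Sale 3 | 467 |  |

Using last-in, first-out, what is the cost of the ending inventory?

Ending inventory = $3,083.10

Sale 1 (34) [LIFO — newest first]: 34 @ $10.20 = $346.80
Sale 2 (573) [LIFO — newest first]: 343 @ $11.55 + 230 @ $10.20 = $6,307.65
Sale 3 (467) [LIFO — newest first]: 320 @ $13.40 + 147 @ $13.55 = $6,279.85
Total COGS = $346.80 + $6,307.65 + $6,279.85 = $12,934.30
Ending inventory: 132 @ $11.25 + 69 @ $10.20 + 66 @ $13.55 = $3,083.10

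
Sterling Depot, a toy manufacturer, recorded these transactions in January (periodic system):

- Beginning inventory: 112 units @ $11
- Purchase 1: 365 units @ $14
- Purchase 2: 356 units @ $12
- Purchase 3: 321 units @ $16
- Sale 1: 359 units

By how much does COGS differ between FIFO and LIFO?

FIFO COGS: 112 @ $11 + 247 @ $14 = $4,690
LIFO COGS: 321 @ $16 + 38 @ $12 = $5,592
Difference = |$4,690 − $5,592| = $902

$902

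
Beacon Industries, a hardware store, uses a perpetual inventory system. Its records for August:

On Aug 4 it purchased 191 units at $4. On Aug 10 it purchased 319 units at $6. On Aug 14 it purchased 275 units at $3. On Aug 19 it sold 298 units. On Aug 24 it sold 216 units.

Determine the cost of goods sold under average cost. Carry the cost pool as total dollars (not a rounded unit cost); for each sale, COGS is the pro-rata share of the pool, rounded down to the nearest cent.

COGS = $2,293.68

After Aug 4: 191 on hand, pool $764.00 (≈ $4.0000 each)
After Aug 10: 510 on hand, pool $2,678.00 (≈ $5.2510 each)
After Aug 14: 785 on hand, pool $3,503.00 (≈ $4.4624 each)
Aug 19, sell 298: 298/785 × $3,503.00 → $1,329.80
Aug 24, sell 216: 216/487 × $2,173.20 → $963.88
Total COGS = $1,329.80 + $963.88 = $2,293.68
Ending inventory (cost pool remaining) = $1,209.32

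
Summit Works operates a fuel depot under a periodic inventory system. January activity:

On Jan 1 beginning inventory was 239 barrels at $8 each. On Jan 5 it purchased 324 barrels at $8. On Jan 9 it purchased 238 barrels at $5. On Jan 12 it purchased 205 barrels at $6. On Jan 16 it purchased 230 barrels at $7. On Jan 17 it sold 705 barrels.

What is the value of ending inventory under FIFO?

Ending inventory = $3,320

Jan 17, 705 sold [FIFO — oldest first]: 239 @ $8 + 324 @ $8 + 142 @ $5 = $5,214
Ending inventory: 96 @ $5 + 205 @ $6 + 230 @ $7 = $3,320
Check: goods available $8,534 = COGS $5,214 + ending $3,320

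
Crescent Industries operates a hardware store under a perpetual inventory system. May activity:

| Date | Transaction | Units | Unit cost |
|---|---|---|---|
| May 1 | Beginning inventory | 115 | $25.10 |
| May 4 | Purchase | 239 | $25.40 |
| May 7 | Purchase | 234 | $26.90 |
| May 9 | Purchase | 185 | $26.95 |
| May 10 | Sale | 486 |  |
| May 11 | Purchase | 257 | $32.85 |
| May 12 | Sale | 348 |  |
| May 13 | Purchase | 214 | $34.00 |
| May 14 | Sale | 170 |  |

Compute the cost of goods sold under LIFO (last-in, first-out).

COGS = $29,516.00

May 10, 486 sold [LIFO — newest first]: 185 @ $26.95 + 234 @ $26.90 + 67 @ $25.40 = $12,982.15
May 12, 348 sold [LIFO — newest first]: 257 @ $32.85 + 91 @ $25.40 = $10,753.85
May 14, 170 sold [LIFO — newest first]: 170 @ $34.00 = $5,780.00
Total COGS = $12,982.15 + $10,753.85 + $5,780.00 = $29,516.00
Ending inventory: 115 @ $25.10 + 81 @ $25.40 + 44 @ $34.00 = $6,439.90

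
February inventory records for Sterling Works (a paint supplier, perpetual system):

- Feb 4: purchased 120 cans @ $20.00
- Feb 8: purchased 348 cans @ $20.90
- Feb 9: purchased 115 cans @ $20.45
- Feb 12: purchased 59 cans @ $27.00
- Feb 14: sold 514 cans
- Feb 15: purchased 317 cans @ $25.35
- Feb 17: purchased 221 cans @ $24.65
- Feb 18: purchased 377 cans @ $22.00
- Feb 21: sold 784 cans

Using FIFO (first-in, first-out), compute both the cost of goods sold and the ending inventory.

Feb 14, 514 sold [FIFO — oldest first]: 120 @ $20.00 + 348 @ $20.90 + 46 @ $20.45 = $10,613.90
Feb 21, 784 sold [FIFO — oldest first]: 69 @ $20.45 + 59 @ $27.00 + 317 @ $25.35 + 221 @ $24.65 + 118 @ $22.00 = $19,083.65
Total COGS = $10,613.90 + $19,083.65 = $29,697.55
Ending inventory: 259 @ $22.00 = $5,698.00

COGS = $29,697.55; ending inventory = $5,698.00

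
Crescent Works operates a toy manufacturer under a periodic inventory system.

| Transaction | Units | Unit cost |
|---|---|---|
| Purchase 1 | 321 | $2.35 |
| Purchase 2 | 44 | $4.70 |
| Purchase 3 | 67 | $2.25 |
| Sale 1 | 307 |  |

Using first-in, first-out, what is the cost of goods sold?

COGS = $721.45

Sale 1 (307) [FIFO — oldest first]: 307 @ $2.35 = $721.45
Ending inventory: 14 @ $2.35 + 44 @ $4.70 + 67 @ $2.25 = $390.45
Check: goods available $1,111.90 = COGS $721.45 + ending $390.45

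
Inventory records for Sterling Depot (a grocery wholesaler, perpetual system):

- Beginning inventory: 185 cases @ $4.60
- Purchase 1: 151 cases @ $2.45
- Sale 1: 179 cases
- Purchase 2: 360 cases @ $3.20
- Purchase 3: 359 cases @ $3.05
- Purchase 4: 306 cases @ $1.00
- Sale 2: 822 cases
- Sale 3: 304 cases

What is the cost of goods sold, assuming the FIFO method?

Sale 1 (179) [FIFO — oldest first]: 179 @ $4.60 = $823.40
Sale 2 (822) [FIFO — oldest first]: 6 @ $4.60 + 151 @ $2.45 + 360 @ $3.20 + 305 @ $3.05 = $2,479.80
Sale 3 (304) [FIFO — oldest first]: 54 @ $3.05 + 250 @ $1.00 = $414.70
Total COGS = $823.40 + $2,479.80 + $414.70 = $3,717.90
Ending inventory: 56 @ $1.00 = $56.00

COGS = $3,717.90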